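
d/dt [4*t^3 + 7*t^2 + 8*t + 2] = 12*t^2 + 14*t + 8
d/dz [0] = 0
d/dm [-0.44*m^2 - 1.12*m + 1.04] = -0.88*m - 1.12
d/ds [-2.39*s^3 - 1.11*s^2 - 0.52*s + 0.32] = -7.17*s^2 - 2.22*s - 0.52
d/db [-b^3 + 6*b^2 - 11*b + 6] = -3*b^2 + 12*b - 11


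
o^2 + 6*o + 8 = (o + 2)*(o + 4)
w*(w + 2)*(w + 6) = w^3 + 8*w^2 + 12*w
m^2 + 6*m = m*(m + 6)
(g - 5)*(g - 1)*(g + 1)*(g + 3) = g^4 - 2*g^3 - 16*g^2 + 2*g + 15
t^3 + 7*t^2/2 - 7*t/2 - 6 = (t - 3/2)*(t + 1)*(t + 4)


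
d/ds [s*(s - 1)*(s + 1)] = 3*s^2 - 1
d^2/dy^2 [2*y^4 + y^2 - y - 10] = 24*y^2 + 2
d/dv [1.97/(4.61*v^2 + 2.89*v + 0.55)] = (-18.1634*v - 5.6933)/(4.61*v^2 + 2.89*v + 0.55)^2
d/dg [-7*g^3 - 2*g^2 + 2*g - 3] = -21*g^2 - 4*g + 2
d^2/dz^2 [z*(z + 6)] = 2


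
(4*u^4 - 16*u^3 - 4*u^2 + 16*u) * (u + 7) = 4*u^5 + 12*u^4 - 116*u^3 - 12*u^2 + 112*u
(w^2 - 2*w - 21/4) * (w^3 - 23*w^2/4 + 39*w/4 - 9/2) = w^5 - 31*w^4/4 + 16*w^3 + 99*w^2/16 - 675*w/16 + 189/8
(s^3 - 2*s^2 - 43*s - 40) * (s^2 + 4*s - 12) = s^5 + 2*s^4 - 63*s^3 - 188*s^2 + 356*s + 480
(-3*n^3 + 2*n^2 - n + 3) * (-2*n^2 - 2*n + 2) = 6*n^5 + 2*n^4 - 8*n^3 - 8*n + 6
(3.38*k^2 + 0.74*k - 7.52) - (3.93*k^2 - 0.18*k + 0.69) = -0.55*k^2 + 0.92*k - 8.21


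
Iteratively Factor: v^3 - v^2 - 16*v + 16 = (v - 4)*(v^2 + 3*v - 4) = (v - 4)*(v + 4)*(v - 1)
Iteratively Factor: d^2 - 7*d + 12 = (d - 4)*(d - 3)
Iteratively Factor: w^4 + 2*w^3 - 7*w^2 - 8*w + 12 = (w - 2)*(w^3 + 4*w^2 + w - 6) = (w - 2)*(w + 3)*(w^2 + w - 2) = (w - 2)*(w - 1)*(w + 3)*(w + 2)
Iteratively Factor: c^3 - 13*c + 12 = (c - 3)*(c^2 + 3*c - 4) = (c - 3)*(c - 1)*(c + 4)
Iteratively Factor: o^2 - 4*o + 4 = (o - 2)*(o - 2)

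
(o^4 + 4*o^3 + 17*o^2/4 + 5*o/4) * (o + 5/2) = o^5 + 13*o^4/2 + 57*o^3/4 + 95*o^2/8 + 25*o/8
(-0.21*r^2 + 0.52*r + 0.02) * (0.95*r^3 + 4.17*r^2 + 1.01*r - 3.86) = -0.1995*r^5 - 0.3817*r^4 + 1.9753*r^3 + 1.4192*r^2 - 1.987*r - 0.0772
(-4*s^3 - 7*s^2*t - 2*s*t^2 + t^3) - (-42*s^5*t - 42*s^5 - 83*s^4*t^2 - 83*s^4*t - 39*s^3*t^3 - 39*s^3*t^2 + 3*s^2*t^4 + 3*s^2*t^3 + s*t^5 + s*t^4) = 42*s^5*t + 42*s^5 + 83*s^4*t^2 + 83*s^4*t + 39*s^3*t^3 + 39*s^3*t^2 - 4*s^3 - 3*s^2*t^4 - 3*s^2*t^3 - 7*s^2*t - s*t^5 - s*t^4 - 2*s*t^2 + t^3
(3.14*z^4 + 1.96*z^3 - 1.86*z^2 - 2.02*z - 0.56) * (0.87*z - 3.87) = 2.7318*z^5 - 10.4466*z^4 - 9.2034*z^3 + 5.4408*z^2 + 7.3302*z + 2.1672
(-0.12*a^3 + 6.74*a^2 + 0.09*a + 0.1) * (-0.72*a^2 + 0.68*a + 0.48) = 0.0864*a^5 - 4.9344*a^4 + 4.4608*a^3 + 3.2244*a^2 + 0.1112*a + 0.048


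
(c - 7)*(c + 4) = c^2 - 3*c - 28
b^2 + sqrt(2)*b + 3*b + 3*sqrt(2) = (b + 3)*(b + sqrt(2))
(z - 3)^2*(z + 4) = z^3 - 2*z^2 - 15*z + 36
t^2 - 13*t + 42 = (t - 7)*(t - 6)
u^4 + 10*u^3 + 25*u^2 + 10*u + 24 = (u + 4)*(u + 6)*(-I*u + 1)*(I*u + 1)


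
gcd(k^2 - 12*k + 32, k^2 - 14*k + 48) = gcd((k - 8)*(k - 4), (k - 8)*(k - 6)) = k - 8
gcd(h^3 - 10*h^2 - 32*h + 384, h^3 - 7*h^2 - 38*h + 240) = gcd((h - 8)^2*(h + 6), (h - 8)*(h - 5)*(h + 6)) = h^2 - 2*h - 48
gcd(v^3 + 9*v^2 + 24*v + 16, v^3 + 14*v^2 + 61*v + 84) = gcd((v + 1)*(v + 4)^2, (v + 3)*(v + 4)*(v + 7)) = v + 4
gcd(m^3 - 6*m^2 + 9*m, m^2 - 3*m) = m^2 - 3*m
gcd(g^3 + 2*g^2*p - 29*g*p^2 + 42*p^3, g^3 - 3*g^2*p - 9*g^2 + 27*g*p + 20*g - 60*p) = -g + 3*p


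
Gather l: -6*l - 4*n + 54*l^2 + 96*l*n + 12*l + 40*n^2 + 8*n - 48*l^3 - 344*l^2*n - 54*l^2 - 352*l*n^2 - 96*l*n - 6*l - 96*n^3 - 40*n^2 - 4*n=-48*l^3 - 344*l^2*n - 352*l*n^2 - 96*n^3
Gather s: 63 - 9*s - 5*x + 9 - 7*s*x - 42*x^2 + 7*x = s*(-7*x - 9) - 42*x^2 + 2*x + 72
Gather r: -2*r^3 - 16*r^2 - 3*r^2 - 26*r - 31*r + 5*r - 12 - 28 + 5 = -2*r^3 - 19*r^2 - 52*r - 35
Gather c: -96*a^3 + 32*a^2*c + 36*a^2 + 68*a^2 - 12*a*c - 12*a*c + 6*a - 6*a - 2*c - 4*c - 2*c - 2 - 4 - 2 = -96*a^3 + 104*a^2 + c*(32*a^2 - 24*a - 8) - 8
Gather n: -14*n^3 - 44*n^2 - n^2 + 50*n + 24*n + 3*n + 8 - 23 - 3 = -14*n^3 - 45*n^2 + 77*n - 18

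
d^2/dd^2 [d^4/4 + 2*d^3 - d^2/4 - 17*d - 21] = 3*d^2 + 12*d - 1/2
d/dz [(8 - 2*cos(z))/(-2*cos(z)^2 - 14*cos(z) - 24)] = (cos(z)^2 - 8*cos(z) - 40)*sin(z)/(cos(z)^2 + 7*cos(z) + 12)^2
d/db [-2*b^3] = -6*b^2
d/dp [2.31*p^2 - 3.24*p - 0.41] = 4.62*p - 3.24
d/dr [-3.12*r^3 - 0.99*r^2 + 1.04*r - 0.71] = -9.36*r^2 - 1.98*r + 1.04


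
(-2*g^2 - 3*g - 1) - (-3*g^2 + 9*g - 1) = g^2 - 12*g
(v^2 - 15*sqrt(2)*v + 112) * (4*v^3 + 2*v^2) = 4*v^5 - 60*sqrt(2)*v^4 + 2*v^4 - 30*sqrt(2)*v^3 + 448*v^3 + 224*v^2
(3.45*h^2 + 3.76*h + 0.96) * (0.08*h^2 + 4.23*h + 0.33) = 0.276*h^4 + 14.8943*h^3 + 17.1201*h^2 + 5.3016*h + 0.3168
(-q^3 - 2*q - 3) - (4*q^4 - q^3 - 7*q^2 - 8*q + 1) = -4*q^4 + 7*q^2 + 6*q - 4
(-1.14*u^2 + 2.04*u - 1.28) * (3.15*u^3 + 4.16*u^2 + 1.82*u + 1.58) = -3.591*u^5 + 1.6836*u^4 + 2.3796*u^3 - 3.4132*u^2 + 0.8936*u - 2.0224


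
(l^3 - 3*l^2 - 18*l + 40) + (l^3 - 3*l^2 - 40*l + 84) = 2*l^3 - 6*l^2 - 58*l + 124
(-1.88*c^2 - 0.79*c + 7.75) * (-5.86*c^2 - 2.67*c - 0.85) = 11.0168*c^4 + 9.649*c^3 - 41.7077*c^2 - 20.021*c - 6.5875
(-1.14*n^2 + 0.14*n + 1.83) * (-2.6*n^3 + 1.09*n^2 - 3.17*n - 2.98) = 2.964*n^5 - 1.6066*n^4 - 0.991600000000001*n^3 + 4.9481*n^2 - 6.2183*n - 5.4534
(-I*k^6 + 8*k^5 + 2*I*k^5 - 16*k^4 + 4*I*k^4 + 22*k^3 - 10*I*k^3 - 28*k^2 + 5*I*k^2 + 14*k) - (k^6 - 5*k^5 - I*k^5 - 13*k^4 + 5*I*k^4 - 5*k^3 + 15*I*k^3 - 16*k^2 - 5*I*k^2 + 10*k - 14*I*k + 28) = -k^6 - I*k^6 + 13*k^5 + 3*I*k^5 - 3*k^4 - I*k^4 + 27*k^3 - 25*I*k^3 - 12*k^2 + 10*I*k^2 + 4*k + 14*I*k - 28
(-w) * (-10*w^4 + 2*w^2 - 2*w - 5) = 10*w^5 - 2*w^3 + 2*w^2 + 5*w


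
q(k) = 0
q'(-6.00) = 0.00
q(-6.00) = 0.00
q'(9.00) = 0.00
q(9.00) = 0.00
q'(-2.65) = 0.00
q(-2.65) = 0.00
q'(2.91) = 0.00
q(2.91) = 0.00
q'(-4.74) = 0.00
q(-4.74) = 0.00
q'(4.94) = 0.00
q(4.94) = 0.00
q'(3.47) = 0.00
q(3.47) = 0.00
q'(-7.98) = 0.00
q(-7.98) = 0.00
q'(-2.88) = 0.00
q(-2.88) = 0.00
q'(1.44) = 0.00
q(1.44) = 0.00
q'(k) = 0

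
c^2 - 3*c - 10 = (c - 5)*(c + 2)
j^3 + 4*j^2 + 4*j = j*(j + 2)^2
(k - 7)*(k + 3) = k^2 - 4*k - 21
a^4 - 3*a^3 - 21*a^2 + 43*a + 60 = (a - 5)*(a - 3)*(a + 1)*(a + 4)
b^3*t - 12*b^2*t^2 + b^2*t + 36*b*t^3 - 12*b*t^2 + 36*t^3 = (b - 6*t)^2*(b*t + t)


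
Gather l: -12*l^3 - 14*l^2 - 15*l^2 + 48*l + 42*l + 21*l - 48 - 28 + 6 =-12*l^3 - 29*l^2 + 111*l - 70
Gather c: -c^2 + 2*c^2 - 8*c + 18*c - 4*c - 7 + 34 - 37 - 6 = c^2 + 6*c - 16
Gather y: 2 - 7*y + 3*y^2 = 3*y^2 - 7*y + 2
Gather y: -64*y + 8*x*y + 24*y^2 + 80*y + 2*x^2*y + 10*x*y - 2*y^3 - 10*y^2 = -2*y^3 + 14*y^2 + y*(2*x^2 + 18*x + 16)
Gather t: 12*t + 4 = 12*t + 4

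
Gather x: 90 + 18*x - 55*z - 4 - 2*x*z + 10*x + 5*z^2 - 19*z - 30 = x*(28 - 2*z) + 5*z^2 - 74*z + 56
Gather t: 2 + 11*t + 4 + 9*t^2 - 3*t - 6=9*t^2 + 8*t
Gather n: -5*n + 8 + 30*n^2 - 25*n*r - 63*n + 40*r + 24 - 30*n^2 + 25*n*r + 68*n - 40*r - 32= 0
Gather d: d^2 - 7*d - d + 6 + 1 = d^2 - 8*d + 7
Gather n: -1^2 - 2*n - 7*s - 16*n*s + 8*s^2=n*(-16*s - 2) + 8*s^2 - 7*s - 1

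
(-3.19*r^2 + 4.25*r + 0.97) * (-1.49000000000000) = 4.7531*r^2 - 6.3325*r - 1.4453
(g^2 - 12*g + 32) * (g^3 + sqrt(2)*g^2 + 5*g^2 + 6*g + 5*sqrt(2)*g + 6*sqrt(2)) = g^5 - 7*g^4 + sqrt(2)*g^4 - 22*g^3 - 7*sqrt(2)*g^3 - 22*sqrt(2)*g^2 + 88*g^2 + 88*sqrt(2)*g + 192*g + 192*sqrt(2)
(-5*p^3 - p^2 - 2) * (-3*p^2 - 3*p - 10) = 15*p^5 + 18*p^4 + 53*p^3 + 16*p^2 + 6*p + 20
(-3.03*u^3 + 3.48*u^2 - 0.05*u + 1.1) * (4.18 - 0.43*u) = 1.3029*u^4 - 14.1618*u^3 + 14.5679*u^2 - 0.682*u + 4.598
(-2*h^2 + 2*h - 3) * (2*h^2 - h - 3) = -4*h^4 + 6*h^3 - 2*h^2 - 3*h + 9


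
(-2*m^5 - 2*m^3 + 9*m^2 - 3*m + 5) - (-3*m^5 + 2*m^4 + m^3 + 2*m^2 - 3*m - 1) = m^5 - 2*m^4 - 3*m^3 + 7*m^2 + 6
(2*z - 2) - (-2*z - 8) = 4*z + 6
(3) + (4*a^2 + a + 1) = 4*a^2 + a + 4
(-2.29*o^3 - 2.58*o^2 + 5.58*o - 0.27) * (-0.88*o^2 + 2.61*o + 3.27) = 2.0152*o^5 - 3.7065*o^4 - 19.1325*o^3 + 6.3648*o^2 + 17.5419*o - 0.8829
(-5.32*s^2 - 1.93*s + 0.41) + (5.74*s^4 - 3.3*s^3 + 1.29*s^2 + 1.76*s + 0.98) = 5.74*s^4 - 3.3*s^3 - 4.03*s^2 - 0.17*s + 1.39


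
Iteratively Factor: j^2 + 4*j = (j)*(j + 4)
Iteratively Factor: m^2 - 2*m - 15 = (m - 5)*(m + 3)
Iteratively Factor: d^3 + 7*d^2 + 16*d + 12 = (d + 2)*(d^2 + 5*d + 6) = (d + 2)^2*(d + 3)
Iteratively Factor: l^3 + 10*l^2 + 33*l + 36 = (l + 3)*(l^2 + 7*l + 12) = (l + 3)^2*(l + 4)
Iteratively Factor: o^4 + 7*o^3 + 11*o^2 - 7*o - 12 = (o + 4)*(o^3 + 3*o^2 - o - 3) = (o + 3)*(o + 4)*(o^2 - 1) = (o + 1)*(o + 3)*(o + 4)*(o - 1)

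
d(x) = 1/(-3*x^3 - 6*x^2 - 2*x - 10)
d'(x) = (9*x^2 + 12*x + 2)/(-3*x^3 - 6*x^2 - 2*x - 10)^2 = (9*x^2 + 12*x + 2)/(3*x^3 + 6*x^2 + 2*x + 10)^2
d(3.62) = -0.00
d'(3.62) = 0.00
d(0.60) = -0.07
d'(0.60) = 0.06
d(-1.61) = -0.10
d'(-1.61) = 0.06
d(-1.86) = -0.13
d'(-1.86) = 0.18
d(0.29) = -0.09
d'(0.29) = 0.05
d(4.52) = -0.00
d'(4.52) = 0.00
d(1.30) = -0.03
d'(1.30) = 0.04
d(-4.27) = 0.01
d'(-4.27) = 0.01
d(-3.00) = 0.04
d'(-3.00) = 0.09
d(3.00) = -0.00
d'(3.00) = 0.01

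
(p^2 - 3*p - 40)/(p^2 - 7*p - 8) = (p + 5)/(p + 1)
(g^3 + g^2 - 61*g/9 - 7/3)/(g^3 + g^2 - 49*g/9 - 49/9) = (3*g^2 + 10*g + 3)/(3*g^2 + 10*g + 7)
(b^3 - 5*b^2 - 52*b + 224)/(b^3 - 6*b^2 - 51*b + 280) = (b - 4)/(b - 5)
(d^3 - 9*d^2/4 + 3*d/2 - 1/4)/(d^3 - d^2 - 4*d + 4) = (4*d^2 - 5*d + 1)/(4*(d^2 - 4))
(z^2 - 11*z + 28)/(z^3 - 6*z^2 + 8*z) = (z - 7)/(z*(z - 2))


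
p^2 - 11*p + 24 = (p - 8)*(p - 3)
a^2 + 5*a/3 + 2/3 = (a + 2/3)*(a + 1)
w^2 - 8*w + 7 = (w - 7)*(w - 1)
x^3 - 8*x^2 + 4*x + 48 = (x - 6)*(x - 4)*(x + 2)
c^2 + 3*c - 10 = (c - 2)*(c + 5)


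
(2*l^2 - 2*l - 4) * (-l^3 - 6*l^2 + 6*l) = -2*l^5 - 10*l^4 + 28*l^3 + 12*l^2 - 24*l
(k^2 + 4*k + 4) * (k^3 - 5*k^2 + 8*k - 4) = k^5 - k^4 - 8*k^3 + 8*k^2 + 16*k - 16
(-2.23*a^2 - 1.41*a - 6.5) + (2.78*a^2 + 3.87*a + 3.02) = 0.55*a^2 + 2.46*a - 3.48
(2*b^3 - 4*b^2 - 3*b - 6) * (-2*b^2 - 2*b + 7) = -4*b^5 + 4*b^4 + 28*b^3 - 10*b^2 - 9*b - 42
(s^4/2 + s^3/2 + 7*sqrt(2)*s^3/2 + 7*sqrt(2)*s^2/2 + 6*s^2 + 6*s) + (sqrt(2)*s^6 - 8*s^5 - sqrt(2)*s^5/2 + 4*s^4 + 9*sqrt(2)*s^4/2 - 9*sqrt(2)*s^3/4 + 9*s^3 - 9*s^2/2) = sqrt(2)*s^6 - 8*s^5 - sqrt(2)*s^5/2 + 9*s^4/2 + 9*sqrt(2)*s^4/2 + 5*sqrt(2)*s^3/4 + 19*s^3/2 + 3*s^2/2 + 7*sqrt(2)*s^2/2 + 6*s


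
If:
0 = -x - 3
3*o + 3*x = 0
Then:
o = 3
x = -3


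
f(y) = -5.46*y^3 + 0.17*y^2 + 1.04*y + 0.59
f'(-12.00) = -2361.76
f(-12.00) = 9447.47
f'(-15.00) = -3689.56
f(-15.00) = 18450.74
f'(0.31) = -0.43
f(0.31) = 0.77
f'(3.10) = -155.32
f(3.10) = -157.21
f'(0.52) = -3.21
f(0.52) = 0.41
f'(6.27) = -640.77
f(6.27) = -1332.05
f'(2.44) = -95.65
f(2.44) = -75.18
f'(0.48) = -2.57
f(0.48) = 0.52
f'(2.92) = -137.63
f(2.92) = -130.86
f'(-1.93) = -60.63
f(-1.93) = 38.47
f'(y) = -16.38*y^2 + 0.34*y + 1.04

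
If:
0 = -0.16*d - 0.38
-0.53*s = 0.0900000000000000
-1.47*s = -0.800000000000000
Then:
No Solution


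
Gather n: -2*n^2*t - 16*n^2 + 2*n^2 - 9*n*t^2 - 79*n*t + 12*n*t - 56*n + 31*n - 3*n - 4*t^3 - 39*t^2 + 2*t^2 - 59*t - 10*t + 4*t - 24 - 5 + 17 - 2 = n^2*(-2*t - 14) + n*(-9*t^2 - 67*t - 28) - 4*t^3 - 37*t^2 - 65*t - 14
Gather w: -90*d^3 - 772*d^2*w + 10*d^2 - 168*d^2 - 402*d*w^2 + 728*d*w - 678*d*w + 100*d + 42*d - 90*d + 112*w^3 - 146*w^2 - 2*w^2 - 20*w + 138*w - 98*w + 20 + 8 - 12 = -90*d^3 - 158*d^2 + 52*d + 112*w^3 + w^2*(-402*d - 148) + w*(-772*d^2 + 50*d + 20) + 16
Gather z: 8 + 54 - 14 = 48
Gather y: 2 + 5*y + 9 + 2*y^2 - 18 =2*y^2 + 5*y - 7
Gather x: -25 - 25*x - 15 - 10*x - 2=-35*x - 42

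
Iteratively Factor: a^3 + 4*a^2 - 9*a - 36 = (a + 4)*(a^2 - 9) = (a + 3)*(a + 4)*(a - 3)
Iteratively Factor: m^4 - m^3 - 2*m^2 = (m - 2)*(m^3 + m^2) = m*(m - 2)*(m^2 + m) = m^2*(m - 2)*(m + 1)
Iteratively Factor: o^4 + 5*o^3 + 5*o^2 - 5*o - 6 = (o + 1)*(o^3 + 4*o^2 + o - 6) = (o + 1)*(o + 2)*(o^2 + 2*o - 3) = (o - 1)*(o + 1)*(o + 2)*(o + 3)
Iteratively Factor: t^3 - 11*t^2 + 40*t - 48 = (t - 4)*(t^2 - 7*t + 12) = (t - 4)^2*(t - 3)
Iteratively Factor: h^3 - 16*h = (h - 4)*(h^2 + 4*h) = h*(h - 4)*(h + 4)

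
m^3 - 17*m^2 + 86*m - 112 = (m - 8)*(m - 7)*(m - 2)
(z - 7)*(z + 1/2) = z^2 - 13*z/2 - 7/2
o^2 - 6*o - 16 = (o - 8)*(o + 2)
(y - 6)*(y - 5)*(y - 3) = y^3 - 14*y^2 + 63*y - 90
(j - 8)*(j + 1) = j^2 - 7*j - 8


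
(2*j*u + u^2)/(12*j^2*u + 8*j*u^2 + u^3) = 1/(6*j + u)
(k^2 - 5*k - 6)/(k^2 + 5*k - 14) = (k^2 - 5*k - 6)/(k^2 + 5*k - 14)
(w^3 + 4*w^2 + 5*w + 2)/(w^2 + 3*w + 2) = w + 1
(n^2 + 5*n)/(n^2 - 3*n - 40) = n/(n - 8)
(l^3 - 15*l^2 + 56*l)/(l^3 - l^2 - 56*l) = (l - 7)/(l + 7)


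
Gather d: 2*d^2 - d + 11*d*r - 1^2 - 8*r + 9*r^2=2*d^2 + d*(11*r - 1) + 9*r^2 - 8*r - 1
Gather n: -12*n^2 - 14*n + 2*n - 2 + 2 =-12*n^2 - 12*n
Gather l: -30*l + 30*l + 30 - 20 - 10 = 0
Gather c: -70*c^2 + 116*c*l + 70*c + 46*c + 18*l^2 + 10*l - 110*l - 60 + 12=-70*c^2 + c*(116*l + 116) + 18*l^2 - 100*l - 48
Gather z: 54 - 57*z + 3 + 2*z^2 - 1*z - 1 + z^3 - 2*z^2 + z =z^3 - 57*z + 56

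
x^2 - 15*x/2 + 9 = (x - 6)*(x - 3/2)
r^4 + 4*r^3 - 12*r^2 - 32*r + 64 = (r - 2)^2*(r + 4)^2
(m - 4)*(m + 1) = m^2 - 3*m - 4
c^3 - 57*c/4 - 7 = (c - 4)*(c + 1/2)*(c + 7/2)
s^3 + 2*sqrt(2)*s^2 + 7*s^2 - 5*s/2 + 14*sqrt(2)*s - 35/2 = (s + 7)*(s - sqrt(2)/2)*(s + 5*sqrt(2)/2)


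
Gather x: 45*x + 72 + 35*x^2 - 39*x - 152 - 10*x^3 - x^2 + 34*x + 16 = -10*x^3 + 34*x^2 + 40*x - 64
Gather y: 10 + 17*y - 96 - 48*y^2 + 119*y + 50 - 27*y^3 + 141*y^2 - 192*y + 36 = -27*y^3 + 93*y^2 - 56*y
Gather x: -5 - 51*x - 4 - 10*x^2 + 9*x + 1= -10*x^2 - 42*x - 8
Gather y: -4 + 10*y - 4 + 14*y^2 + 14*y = 14*y^2 + 24*y - 8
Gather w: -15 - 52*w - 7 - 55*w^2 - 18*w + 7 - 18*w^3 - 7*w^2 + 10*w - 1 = -18*w^3 - 62*w^2 - 60*w - 16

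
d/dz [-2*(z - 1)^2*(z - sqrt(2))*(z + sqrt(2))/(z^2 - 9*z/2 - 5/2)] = 4*(-4*z^5 + 31*z^4 - 16*z^3 - 31*z^2 - 18*z + 38)/(4*z^4 - 36*z^3 + 61*z^2 + 90*z + 25)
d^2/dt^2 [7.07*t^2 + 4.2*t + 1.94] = 14.1400000000000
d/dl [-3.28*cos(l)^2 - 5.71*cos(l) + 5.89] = (6.56*cos(l) + 5.71)*sin(l)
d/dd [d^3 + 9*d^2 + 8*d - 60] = 3*d^2 + 18*d + 8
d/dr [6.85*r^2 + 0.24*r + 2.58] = 13.7*r + 0.24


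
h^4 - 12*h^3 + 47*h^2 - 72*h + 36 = (h - 6)*(h - 3)*(h - 2)*(h - 1)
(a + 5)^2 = a^2 + 10*a + 25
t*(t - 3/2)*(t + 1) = t^3 - t^2/2 - 3*t/2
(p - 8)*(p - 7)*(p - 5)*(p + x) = p^4 + p^3*x - 20*p^3 - 20*p^2*x + 131*p^2 + 131*p*x - 280*p - 280*x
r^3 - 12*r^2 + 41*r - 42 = (r - 7)*(r - 3)*(r - 2)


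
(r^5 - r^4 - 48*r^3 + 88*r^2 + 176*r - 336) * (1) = r^5 - r^4 - 48*r^3 + 88*r^2 + 176*r - 336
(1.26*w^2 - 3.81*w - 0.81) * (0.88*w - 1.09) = 1.1088*w^3 - 4.7262*w^2 + 3.4401*w + 0.8829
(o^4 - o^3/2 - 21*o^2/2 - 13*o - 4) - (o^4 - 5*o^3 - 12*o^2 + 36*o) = 9*o^3/2 + 3*o^2/2 - 49*o - 4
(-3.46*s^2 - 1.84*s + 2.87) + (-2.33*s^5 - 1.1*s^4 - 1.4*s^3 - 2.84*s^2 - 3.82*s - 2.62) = -2.33*s^5 - 1.1*s^4 - 1.4*s^3 - 6.3*s^2 - 5.66*s + 0.25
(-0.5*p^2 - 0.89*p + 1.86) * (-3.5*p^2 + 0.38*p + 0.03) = 1.75*p^4 + 2.925*p^3 - 6.8632*p^2 + 0.6801*p + 0.0558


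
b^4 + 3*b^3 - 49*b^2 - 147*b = b*(b - 7)*(b + 3)*(b + 7)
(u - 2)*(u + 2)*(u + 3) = u^3 + 3*u^2 - 4*u - 12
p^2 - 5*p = p*(p - 5)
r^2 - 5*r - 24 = (r - 8)*(r + 3)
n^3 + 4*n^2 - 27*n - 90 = (n - 5)*(n + 3)*(n + 6)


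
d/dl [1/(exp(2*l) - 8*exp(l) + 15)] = 2*(4 - exp(l))*exp(l)/(exp(2*l) - 8*exp(l) + 15)^2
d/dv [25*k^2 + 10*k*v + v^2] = 10*k + 2*v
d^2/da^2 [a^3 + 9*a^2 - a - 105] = 6*a + 18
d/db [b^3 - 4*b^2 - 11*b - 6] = 3*b^2 - 8*b - 11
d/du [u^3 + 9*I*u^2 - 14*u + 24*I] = 3*u^2 + 18*I*u - 14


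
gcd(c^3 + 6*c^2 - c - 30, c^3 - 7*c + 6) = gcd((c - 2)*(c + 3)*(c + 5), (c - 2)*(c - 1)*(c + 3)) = c^2 + c - 6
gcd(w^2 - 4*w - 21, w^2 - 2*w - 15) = w + 3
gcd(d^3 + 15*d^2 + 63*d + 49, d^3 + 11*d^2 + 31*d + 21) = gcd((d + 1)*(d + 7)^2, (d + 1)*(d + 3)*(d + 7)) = d^2 + 8*d + 7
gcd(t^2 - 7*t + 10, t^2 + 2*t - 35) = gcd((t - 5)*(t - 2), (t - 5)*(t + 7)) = t - 5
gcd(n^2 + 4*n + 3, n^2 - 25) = 1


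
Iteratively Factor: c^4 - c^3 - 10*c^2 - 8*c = (c + 2)*(c^3 - 3*c^2 - 4*c) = c*(c + 2)*(c^2 - 3*c - 4) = c*(c + 1)*(c + 2)*(c - 4)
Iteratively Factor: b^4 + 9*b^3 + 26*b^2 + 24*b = (b)*(b^3 + 9*b^2 + 26*b + 24) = b*(b + 4)*(b^2 + 5*b + 6) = b*(b + 3)*(b + 4)*(b + 2)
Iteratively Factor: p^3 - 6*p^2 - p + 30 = (p - 5)*(p^2 - p - 6) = (p - 5)*(p + 2)*(p - 3)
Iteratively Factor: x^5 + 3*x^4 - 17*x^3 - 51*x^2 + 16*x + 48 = (x + 4)*(x^4 - x^3 - 13*x^2 + x + 12) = (x + 1)*(x + 4)*(x^3 - 2*x^2 - 11*x + 12) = (x + 1)*(x + 3)*(x + 4)*(x^2 - 5*x + 4) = (x - 4)*(x + 1)*(x + 3)*(x + 4)*(x - 1)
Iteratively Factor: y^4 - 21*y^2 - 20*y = (y)*(y^3 - 21*y - 20) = y*(y - 5)*(y^2 + 5*y + 4) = y*(y - 5)*(y + 1)*(y + 4)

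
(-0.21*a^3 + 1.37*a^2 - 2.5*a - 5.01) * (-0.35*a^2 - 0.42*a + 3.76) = 0.0735*a^5 - 0.3913*a^4 - 0.49*a^3 + 7.9547*a^2 - 7.2958*a - 18.8376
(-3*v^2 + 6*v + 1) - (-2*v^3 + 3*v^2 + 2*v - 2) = 2*v^3 - 6*v^2 + 4*v + 3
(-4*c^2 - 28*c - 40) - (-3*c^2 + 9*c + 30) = -c^2 - 37*c - 70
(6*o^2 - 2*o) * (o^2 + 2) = 6*o^4 - 2*o^3 + 12*o^2 - 4*o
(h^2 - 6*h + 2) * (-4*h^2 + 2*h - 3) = -4*h^4 + 26*h^3 - 23*h^2 + 22*h - 6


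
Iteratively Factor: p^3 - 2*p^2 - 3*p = (p + 1)*(p^2 - 3*p) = (p - 3)*(p + 1)*(p)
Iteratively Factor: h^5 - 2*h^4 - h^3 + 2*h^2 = (h)*(h^4 - 2*h^3 - h^2 + 2*h) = h*(h - 2)*(h^3 - h) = h^2*(h - 2)*(h^2 - 1) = h^2*(h - 2)*(h + 1)*(h - 1)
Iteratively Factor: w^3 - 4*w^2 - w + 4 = (w - 4)*(w^2 - 1) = (w - 4)*(w + 1)*(w - 1)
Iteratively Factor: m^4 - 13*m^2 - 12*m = (m - 4)*(m^3 + 4*m^2 + 3*m) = m*(m - 4)*(m^2 + 4*m + 3) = m*(m - 4)*(m + 1)*(m + 3)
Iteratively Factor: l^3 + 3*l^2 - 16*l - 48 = (l + 3)*(l^2 - 16) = (l + 3)*(l + 4)*(l - 4)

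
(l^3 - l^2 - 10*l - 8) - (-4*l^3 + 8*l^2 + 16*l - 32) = 5*l^3 - 9*l^2 - 26*l + 24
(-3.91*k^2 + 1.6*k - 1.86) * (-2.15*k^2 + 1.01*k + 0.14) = 8.4065*k^4 - 7.3891*k^3 + 5.0676*k^2 - 1.6546*k - 0.2604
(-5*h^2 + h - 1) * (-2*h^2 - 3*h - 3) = 10*h^4 + 13*h^3 + 14*h^2 + 3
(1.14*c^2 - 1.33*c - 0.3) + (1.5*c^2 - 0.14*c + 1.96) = 2.64*c^2 - 1.47*c + 1.66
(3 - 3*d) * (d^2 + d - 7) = -3*d^3 + 24*d - 21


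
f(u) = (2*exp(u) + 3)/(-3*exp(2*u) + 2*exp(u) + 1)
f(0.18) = -5.96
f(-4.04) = 2.93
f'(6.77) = 0.00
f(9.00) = 0.00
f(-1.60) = 2.66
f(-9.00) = 3.00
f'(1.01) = 0.96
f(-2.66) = 2.79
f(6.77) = -0.00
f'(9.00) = 0.00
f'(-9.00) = 0.00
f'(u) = (2*exp(u) + 3)*(6*exp(2*u) - 2*exp(u))/(-3*exp(2*u) + 2*exp(u) + 1)^2 + 2*exp(u)/(-3*exp(2*u) + 2*exp(u) + 1)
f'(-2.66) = -0.15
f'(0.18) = 38.18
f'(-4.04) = -0.06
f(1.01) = -0.53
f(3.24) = -0.03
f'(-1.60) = -0.01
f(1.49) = -0.24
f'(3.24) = 0.03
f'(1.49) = 0.36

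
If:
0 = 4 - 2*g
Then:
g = 2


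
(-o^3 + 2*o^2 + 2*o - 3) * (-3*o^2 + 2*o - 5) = 3*o^5 - 8*o^4 + 3*o^3 + 3*o^2 - 16*o + 15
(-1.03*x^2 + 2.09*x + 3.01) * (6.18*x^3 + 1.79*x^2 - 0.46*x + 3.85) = -6.3654*x^5 + 11.0725*x^4 + 22.8167*x^3 + 0.461*x^2 + 6.6619*x + 11.5885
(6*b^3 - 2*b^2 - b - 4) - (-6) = 6*b^3 - 2*b^2 - b + 2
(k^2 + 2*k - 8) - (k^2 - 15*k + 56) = 17*k - 64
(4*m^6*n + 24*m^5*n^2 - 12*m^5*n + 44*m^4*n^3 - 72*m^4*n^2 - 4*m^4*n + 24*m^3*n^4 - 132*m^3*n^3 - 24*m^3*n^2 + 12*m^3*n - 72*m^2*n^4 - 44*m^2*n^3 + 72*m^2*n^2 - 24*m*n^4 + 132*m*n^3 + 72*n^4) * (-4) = -16*m^6*n - 96*m^5*n^2 + 48*m^5*n - 176*m^4*n^3 + 288*m^4*n^2 + 16*m^4*n - 96*m^3*n^4 + 528*m^3*n^3 + 96*m^3*n^2 - 48*m^3*n + 288*m^2*n^4 + 176*m^2*n^3 - 288*m^2*n^2 + 96*m*n^4 - 528*m*n^3 - 288*n^4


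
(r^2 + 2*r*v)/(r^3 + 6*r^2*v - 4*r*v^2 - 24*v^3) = r/(r^2 + 4*r*v - 12*v^2)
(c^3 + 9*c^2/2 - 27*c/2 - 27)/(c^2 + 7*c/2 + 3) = (c^2 + 3*c - 18)/(c + 2)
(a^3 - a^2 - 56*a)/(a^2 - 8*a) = a + 7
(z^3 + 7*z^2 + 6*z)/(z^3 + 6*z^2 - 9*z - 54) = z*(z + 1)/(z^2 - 9)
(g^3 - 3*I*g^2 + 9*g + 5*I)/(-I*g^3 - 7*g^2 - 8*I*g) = (I*g^2 + 4*g + 5*I)/(g*(g - 8*I))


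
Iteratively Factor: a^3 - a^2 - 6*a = (a + 2)*(a^2 - 3*a) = a*(a + 2)*(a - 3)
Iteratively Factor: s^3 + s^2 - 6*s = (s)*(s^2 + s - 6) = s*(s - 2)*(s + 3)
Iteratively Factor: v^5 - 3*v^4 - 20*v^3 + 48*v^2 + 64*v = (v + 1)*(v^4 - 4*v^3 - 16*v^2 + 64*v) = v*(v + 1)*(v^3 - 4*v^2 - 16*v + 64) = v*(v + 1)*(v + 4)*(v^2 - 8*v + 16) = v*(v - 4)*(v + 1)*(v + 4)*(v - 4)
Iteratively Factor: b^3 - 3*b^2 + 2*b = (b - 1)*(b^2 - 2*b) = (b - 2)*(b - 1)*(b)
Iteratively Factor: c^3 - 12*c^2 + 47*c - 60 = (c - 3)*(c^2 - 9*c + 20) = (c - 5)*(c - 3)*(c - 4)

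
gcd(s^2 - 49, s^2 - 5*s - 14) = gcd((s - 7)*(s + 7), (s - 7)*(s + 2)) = s - 7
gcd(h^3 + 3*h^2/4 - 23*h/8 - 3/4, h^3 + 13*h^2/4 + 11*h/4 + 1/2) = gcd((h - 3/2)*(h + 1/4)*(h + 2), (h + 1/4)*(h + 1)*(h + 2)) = h^2 + 9*h/4 + 1/2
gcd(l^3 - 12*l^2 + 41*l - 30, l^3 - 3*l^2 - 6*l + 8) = l - 1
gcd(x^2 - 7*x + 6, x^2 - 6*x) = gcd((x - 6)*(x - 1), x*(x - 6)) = x - 6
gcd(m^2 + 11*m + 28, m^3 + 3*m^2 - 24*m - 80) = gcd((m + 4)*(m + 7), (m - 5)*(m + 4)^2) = m + 4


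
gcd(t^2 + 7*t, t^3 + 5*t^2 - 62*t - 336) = t + 7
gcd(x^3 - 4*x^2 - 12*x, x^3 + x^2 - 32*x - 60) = x^2 - 4*x - 12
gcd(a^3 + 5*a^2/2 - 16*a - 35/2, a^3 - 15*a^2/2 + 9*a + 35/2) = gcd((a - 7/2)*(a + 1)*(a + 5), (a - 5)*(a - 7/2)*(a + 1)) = a^2 - 5*a/2 - 7/2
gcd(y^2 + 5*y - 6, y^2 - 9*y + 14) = 1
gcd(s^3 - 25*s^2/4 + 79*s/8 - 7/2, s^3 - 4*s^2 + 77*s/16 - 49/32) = s^2 - 9*s/4 + 7/8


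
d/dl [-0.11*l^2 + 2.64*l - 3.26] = 2.64 - 0.22*l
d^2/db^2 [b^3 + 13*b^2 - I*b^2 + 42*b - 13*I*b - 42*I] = 6*b + 26 - 2*I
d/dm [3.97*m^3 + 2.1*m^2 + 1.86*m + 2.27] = 11.91*m^2 + 4.2*m + 1.86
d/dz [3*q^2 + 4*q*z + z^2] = 4*q + 2*z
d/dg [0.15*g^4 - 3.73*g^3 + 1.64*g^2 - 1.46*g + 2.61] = 0.6*g^3 - 11.19*g^2 + 3.28*g - 1.46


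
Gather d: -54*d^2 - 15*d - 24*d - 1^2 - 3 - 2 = -54*d^2 - 39*d - 6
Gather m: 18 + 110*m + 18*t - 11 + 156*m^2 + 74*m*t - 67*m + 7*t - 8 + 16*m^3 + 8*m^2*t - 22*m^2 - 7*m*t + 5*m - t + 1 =16*m^3 + m^2*(8*t + 134) + m*(67*t + 48) + 24*t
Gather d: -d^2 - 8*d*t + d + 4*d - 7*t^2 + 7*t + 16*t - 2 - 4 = -d^2 + d*(5 - 8*t) - 7*t^2 + 23*t - 6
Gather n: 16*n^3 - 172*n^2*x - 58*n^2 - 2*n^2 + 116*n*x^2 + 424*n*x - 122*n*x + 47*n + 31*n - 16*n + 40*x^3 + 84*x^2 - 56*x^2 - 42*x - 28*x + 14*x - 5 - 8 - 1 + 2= 16*n^3 + n^2*(-172*x - 60) + n*(116*x^2 + 302*x + 62) + 40*x^3 + 28*x^2 - 56*x - 12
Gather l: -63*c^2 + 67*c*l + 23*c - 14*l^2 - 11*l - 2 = -63*c^2 + 23*c - 14*l^2 + l*(67*c - 11) - 2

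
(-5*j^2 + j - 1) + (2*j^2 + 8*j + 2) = -3*j^2 + 9*j + 1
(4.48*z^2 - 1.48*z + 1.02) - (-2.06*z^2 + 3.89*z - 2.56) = 6.54*z^2 - 5.37*z + 3.58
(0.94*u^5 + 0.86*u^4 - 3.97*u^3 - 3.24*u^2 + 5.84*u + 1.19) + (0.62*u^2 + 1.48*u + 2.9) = 0.94*u^5 + 0.86*u^4 - 3.97*u^3 - 2.62*u^2 + 7.32*u + 4.09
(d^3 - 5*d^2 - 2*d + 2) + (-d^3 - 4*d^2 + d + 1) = -9*d^2 - d + 3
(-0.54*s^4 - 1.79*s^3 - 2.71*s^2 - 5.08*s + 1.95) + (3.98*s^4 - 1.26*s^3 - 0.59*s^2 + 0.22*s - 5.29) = 3.44*s^4 - 3.05*s^3 - 3.3*s^2 - 4.86*s - 3.34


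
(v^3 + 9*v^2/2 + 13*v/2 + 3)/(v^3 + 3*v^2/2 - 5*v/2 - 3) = (2*v + 3)/(2*v - 3)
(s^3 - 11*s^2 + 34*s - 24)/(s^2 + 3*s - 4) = (s^2 - 10*s + 24)/(s + 4)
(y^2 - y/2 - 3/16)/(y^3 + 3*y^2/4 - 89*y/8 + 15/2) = (4*y + 1)/(2*(2*y^2 + 3*y - 20))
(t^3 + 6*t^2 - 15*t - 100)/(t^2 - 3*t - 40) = (t^2 + t - 20)/(t - 8)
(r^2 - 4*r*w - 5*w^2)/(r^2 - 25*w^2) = (r + w)/(r + 5*w)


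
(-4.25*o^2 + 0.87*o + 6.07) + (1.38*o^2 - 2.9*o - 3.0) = -2.87*o^2 - 2.03*o + 3.07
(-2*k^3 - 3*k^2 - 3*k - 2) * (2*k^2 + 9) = -4*k^5 - 6*k^4 - 24*k^3 - 31*k^2 - 27*k - 18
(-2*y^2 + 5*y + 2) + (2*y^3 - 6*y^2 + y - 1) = 2*y^3 - 8*y^2 + 6*y + 1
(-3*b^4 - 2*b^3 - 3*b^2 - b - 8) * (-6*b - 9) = 18*b^5 + 39*b^4 + 36*b^3 + 33*b^2 + 57*b + 72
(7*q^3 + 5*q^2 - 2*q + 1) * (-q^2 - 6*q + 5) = -7*q^5 - 47*q^4 + 7*q^3 + 36*q^2 - 16*q + 5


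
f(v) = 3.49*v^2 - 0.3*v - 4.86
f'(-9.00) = -63.12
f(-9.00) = 280.53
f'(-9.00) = -63.12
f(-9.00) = 280.53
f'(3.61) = 24.90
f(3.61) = 39.54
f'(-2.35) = -16.70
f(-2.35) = 15.12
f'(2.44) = 16.73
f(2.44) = 15.19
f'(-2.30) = -16.35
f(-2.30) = 14.29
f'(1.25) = 8.42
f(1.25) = 0.22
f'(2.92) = 20.08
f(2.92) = 24.02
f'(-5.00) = -35.20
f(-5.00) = 83.89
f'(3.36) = 23.15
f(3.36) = 33.53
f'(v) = 6.98*v - 0.3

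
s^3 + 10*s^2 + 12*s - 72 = (s - 2)*(s + 6)^2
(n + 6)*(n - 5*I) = n^2 + 6*n - 5*I*n - 30*I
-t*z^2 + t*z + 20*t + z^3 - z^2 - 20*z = (-t + z)*(z - 5)*(z + 4)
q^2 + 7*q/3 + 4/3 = (q + 1)*(q + 4/3)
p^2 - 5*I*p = p*(p - 5*I)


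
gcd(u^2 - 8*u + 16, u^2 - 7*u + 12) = u - 4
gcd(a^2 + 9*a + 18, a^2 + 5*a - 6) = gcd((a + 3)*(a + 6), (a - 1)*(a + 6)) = a + 6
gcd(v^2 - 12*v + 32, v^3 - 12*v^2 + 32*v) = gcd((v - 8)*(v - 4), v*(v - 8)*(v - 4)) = v^2 - 12*v + 32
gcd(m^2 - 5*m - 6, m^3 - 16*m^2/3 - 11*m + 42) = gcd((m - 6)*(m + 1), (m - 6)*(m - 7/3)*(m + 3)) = m - 6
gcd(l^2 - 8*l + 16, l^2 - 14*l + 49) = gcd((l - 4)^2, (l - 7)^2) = 1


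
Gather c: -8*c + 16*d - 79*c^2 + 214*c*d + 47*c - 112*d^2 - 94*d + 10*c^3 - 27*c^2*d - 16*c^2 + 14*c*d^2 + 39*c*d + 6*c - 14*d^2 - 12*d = 10*c^3 + c^2*(-27*d - 95) + c*(14*d^2 + 253*d + 45) - 126*d^2 - 90*d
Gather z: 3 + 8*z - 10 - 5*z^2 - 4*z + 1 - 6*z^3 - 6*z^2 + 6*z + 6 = -6*z^3 - 11*z^2 + 10*z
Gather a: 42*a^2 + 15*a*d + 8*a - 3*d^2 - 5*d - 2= 42*a^2 + a*(15*d + 8) - 3*d^2 - 5*d - 2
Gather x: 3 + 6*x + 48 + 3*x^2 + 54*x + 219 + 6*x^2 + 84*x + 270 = 9*x^2 + 144*x + 540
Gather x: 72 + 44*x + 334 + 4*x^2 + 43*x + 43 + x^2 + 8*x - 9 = 5*x^2 + 95*x + 440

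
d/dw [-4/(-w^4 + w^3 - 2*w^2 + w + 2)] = 4*(-4*w^3 + 3*w^2 - 4*w + 1)/(-w^4 + w^3 - 2*w^2 + w + 2)^2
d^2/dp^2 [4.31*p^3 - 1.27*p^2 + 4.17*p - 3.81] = 25.86*p - 2.54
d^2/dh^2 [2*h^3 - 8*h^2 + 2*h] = 12*h - 16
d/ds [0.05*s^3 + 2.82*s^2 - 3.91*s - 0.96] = 0.15*s^2 + 5.64*s - 3.91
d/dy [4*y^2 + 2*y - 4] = 8*y + 2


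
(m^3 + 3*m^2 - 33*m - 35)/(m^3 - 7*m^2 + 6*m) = (m^3 + 3*m^2 - 33*m - 35)/(m*(m^2 - 7*m + 6))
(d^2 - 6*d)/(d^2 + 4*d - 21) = d*(d - 6)/(d^2 + 4*d - 21)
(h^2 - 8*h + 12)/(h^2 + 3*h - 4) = (h^2 - 8*h + 12)/(h^2 + 3*h - 4)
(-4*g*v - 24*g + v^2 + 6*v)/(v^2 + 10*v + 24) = (-4*g + v)/(v + 4)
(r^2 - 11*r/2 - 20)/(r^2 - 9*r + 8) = (r + 5/2)/(r - 1)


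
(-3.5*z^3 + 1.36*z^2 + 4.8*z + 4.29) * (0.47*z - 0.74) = -1.645*z^4 + 3.2292*z^3 + 1.2496*z^2 - 1.5357*z - 3.1746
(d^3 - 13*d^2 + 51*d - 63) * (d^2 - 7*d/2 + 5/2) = d^5 - 33*d^4/2 + 99*d^3 - 274*d^2 + 348*d - 315/2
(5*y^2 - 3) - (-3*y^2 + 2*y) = 8*y^2 - 2*y - 3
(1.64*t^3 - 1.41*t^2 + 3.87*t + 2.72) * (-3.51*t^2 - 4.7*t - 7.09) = -5.7564*t^5 - 2.7589*t^4 - 18.5843*t^3 - 17.7393*t^2 - 40.2223*t - 19.2848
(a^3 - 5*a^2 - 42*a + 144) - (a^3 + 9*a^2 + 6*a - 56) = -14*a^2 - 48*a + 200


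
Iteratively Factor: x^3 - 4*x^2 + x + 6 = (x + 1)*(x^2 - 5*x + 6) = (x - 3)*(x + 1)*(x - 2)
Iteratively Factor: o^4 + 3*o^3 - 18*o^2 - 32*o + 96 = (o + 4)*(o^3 - o^2 - 14*o + 24) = (o + 4)^2*(o^2 - 5*o + 6) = (o - 3)*(o + 4)^2*(o - 2)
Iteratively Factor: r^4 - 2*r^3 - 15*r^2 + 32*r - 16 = (r - 1)*(r^3 - r^2 - 16*r + 16) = (r - 1)^2*(r^2 - 16) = (r - 4)*(r - 1)^2*(r + 4)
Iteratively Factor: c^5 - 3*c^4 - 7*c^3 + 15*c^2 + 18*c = (c - 3)*(c^4 - 7*c^2 - 6*c) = (c - 3)*(c + 1)*(c^3 - c^2 - 6*c) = (c - 3)*(c + 1)*(c + 2)*(c^2 - 3*c) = c*(c - 3)*(c + 1)*(c + 2)*(c - 3)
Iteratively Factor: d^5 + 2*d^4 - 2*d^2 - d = (d + 1)*(d^4 + d^3 - d^2 - d) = (d + 1)^2*(d^3 - d) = (d + 1)^3*(d^2 - d) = (d - 1)*(d + 1)^3*(d)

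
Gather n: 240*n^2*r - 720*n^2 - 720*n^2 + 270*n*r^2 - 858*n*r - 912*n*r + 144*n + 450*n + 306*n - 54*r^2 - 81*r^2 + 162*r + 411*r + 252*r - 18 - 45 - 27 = n^2*(240*r - 1440) + n*(270*r^2 - 1770*r + 900) - 135*r^2 + 825*r - 90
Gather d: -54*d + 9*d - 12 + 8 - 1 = -45*d - 5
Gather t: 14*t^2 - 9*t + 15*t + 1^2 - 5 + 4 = 14*t^2 + 6*t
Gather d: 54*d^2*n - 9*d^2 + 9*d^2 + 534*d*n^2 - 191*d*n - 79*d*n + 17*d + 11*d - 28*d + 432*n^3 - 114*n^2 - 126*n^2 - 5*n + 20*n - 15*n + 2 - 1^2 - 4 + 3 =54*d^2*n + d*(534*n^2 - 270*n) + 432*n^3 - 240*n^2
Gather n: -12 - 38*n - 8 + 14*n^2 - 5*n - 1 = 14*n^2 - 43*n - 21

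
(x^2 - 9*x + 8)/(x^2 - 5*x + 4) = (x - 8)/(x - 4)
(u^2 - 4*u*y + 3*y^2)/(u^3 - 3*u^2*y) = (u - y)/u^2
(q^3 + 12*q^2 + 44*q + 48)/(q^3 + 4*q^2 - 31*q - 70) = (q^2 + 10*q + 24)/(q^2 + 2*q - 35)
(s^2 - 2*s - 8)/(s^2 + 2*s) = (s - 4)/s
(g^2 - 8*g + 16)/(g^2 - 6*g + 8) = (g - 4)/(g - 2)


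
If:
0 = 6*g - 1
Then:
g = 1/6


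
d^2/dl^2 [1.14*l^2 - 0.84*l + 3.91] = 2.28000000000000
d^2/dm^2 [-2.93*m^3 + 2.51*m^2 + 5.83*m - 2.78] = 5.02 - 17.58*m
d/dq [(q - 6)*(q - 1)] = 2*q - 7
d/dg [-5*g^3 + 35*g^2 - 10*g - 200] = -15*g^2 + 70*g - 10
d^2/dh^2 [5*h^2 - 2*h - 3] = 10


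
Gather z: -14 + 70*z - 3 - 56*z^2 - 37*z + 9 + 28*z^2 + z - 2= -28*z^2 + 34*z - 10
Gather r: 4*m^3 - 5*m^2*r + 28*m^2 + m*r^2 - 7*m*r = 4*m^3 + 28*m^2 + m*r^2 + r*(-5*m^2 - 7*m)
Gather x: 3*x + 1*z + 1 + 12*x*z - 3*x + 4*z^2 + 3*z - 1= 12*x*z + 4*z^2 + 4*z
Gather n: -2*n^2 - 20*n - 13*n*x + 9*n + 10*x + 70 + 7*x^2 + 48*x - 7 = -2*n^2 + n*(-13*x - 11) + 7*x^2 + 58*x + 63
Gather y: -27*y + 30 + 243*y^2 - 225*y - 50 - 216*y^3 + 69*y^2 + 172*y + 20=-216*y^3 + 312*y^2 - 80*y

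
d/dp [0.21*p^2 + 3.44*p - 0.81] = 0.42*p + 3.44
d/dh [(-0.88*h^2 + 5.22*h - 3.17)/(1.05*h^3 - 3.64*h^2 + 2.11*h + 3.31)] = (0.924*h^4 - 10.962*h^3 + 27.1295*h^2 - 28.9032*h + 23.9669)/(1.1025*h^6 - 7.644*h^5 + 17.6806*h^4 - 8.4098*h^3 - 19.6447*h^2 + 13.9682*h + 10.9561)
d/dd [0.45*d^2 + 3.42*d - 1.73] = 0.9*d + 3.42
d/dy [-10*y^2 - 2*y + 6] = -20*y - 2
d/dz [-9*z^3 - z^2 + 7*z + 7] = -27*z^2 - 2*z + 7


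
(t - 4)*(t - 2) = t^2 - 6*t + 8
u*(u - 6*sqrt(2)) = u^2 - 6*sqrt(2)*u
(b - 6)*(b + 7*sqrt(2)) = b^2 - 6*b + 7*sqrt(2)*b - 42*sqrt(2)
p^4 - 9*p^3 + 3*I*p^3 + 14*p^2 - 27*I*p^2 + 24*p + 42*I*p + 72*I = (p - 6)*(p - 4)*(p + 1)*(p + 3*I)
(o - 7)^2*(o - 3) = o^3 - 17*o^2 + 91*o - 147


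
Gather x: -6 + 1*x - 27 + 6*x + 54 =7*x + 21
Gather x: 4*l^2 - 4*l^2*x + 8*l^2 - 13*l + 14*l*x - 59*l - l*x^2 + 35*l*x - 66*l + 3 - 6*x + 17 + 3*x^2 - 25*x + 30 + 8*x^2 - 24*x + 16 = 12*l^2 - 138*l + x^2*(11 - l) + x*(-4*l^2 + 49*l - 55) + 66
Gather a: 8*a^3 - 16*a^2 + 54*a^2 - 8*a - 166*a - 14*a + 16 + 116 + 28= 8*a^3 + 38*a^2 - 188*a + 160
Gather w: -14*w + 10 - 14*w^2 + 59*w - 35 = -14*w^2 + 45*w - 25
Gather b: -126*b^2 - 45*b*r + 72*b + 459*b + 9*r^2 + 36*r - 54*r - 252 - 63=-126*b^2 + b*(531 - 45*r) + 9*r^2 - 18*r - 315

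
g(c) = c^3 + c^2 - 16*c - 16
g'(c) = 3*c^2 + 2*c - 16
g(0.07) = -17.11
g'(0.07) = -15.85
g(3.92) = -3.12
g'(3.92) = 37.94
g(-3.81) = 4.17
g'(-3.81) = 19.93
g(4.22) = 9.44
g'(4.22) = 45.87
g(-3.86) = 3.15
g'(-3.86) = 20.98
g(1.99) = -36.00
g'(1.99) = -0.14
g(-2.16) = 13.15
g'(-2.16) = -6.32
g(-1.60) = 8.06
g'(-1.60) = -11.52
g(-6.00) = -100.00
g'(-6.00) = 80.00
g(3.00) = -28.00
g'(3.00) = 17.00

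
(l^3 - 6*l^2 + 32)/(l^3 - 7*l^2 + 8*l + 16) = (l + 2)/(l + 1)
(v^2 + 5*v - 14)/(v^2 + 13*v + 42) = (v - 2)/(v + 6)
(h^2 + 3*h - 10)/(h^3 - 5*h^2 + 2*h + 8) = (h + 5)/(h^2 - 3*h - 4)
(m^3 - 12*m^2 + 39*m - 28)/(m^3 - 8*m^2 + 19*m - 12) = (m - 7)/(m - 3)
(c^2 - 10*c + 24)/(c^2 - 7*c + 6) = (c - 4)/(c - 1)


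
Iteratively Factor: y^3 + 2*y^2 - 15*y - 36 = (y + 3)*(y^2 - y - 12) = (y - 4)*(y + 3)*(y + 3)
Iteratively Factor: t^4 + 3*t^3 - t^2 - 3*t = (t - 1)*(t^3 + 4*t^2 + 3*t) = t*(t - 1)*(t^2 + 4*t + 3) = t*(t - 1)*(t + 1)*(t + 3)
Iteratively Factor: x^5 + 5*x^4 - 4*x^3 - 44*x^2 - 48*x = (x + 2)*(x^4 + 3*x^3 - 10*x^2 - 24*x) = (x + 2)*(x + 4)*(x^3 - x^2 - 6*x) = x*(x + 2)*(x + 4)*(x^2 - x - 6) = x*(x - 3)*(x + 2)*(x + 4)*(x + 2)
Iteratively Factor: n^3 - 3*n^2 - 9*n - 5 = (n + 1)*(n^2 - 4*n - 5) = (n + 1)^2*(n - 5)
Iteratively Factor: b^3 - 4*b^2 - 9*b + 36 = (b - 4)*(b^2 - 9) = (b - 4)*(b + 3)*(b - 3)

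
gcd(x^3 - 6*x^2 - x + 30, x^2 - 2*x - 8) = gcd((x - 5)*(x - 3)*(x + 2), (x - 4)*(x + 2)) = x + 2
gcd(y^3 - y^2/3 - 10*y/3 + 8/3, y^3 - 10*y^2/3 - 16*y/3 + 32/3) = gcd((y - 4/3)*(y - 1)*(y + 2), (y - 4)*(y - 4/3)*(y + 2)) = y^2 + 2*y/3 - 8/3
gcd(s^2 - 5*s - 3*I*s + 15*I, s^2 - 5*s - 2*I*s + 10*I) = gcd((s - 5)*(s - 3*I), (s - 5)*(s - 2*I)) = s - 5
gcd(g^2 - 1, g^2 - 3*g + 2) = g - 1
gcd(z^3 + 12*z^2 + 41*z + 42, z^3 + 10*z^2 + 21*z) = z^2 + 10*z + 21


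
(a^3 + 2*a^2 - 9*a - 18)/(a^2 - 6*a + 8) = (a^3 + 2*a^2 - 9*a - 18)/(a^2 - 6*a + 8)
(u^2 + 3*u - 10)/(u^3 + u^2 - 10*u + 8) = (u + 5)/(u^2 + 3*u - 4)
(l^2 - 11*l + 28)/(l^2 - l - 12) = (l - 7)/(l + 3)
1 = 1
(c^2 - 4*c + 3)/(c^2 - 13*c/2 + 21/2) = 2*(c - 1)/(2*c - 7)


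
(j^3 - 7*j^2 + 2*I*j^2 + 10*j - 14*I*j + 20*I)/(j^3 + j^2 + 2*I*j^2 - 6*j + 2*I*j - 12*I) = (j - 5)/(j + 3)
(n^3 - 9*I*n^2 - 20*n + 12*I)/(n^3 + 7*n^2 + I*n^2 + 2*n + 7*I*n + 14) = (n^2 - 8*I*n - 12)/(n^2 + n*(7 + 2*I) + 14*I)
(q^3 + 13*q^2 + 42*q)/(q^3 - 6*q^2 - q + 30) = q*(q^2 + 13*q + 42)/(q^3 - 6*q^2 - q + 30)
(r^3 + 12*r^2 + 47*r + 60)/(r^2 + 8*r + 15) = r + 4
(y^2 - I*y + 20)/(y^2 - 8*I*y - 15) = (y + 4*I)/(y - 3*I)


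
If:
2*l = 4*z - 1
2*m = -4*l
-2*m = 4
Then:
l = 1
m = -2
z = 3/4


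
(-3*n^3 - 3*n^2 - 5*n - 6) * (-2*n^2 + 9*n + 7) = 6*n^5 - 21*n^4 - 38*n^3 - 54*n^2 - 89*n - 42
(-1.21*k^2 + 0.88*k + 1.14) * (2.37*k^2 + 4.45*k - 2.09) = -2.8677*k^4 - 3.2989*k^3 + 9.1467*k^2 + 3.2338*k - 2.3826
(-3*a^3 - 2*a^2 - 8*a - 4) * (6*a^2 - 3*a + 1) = -18*a^5 - 3*a^4 - 45*a^3 - 2*a^2 + 4*a - 4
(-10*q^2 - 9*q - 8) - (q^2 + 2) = -11*q^2 - 9*q - 10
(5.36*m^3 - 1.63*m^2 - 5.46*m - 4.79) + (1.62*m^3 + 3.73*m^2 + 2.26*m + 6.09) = 6.98*m^3 + 2.1*m^2 - 3.2*m + 1.3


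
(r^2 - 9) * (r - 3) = r^3 - 3*r^2 - 9*r + 27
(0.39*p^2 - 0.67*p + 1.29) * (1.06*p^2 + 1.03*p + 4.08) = 0.4134*p^4 - 0.3085*p^3 + 2.2685*p^2 - 1.4049*p + 5.2632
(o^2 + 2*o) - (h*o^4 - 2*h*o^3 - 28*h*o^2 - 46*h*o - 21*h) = -h*o^4 + 2*h*o^3 + 28*h*o^2 + 46*h*o + 21*h + o^2 + 2*o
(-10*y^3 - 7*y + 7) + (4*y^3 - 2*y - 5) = -6*y^3 - 9*y + 2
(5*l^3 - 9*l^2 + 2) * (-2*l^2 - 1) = -10*l^5 + 18*l^4 - 5*l^3 + 5*l^2 - 2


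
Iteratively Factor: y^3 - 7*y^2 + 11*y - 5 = (y - 1)*(y^2 - 6*y + 5) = (y - 1)^2*(y - 5)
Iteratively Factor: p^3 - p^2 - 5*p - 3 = (p + 1)*(p^2 - 2*p - 3) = (p + 1)^2*(p - 3)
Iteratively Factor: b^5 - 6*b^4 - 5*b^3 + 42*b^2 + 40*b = (b - 5)*(b^4 - b^3 - 10*b^2 - 8*b) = b*(b - 5)*(b^3 - b^2 - 10*b - 8) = b*(b - 5)*(b + 2)*(b^2 - 3*b - 4) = b*(b - 5)*(b - 4)*(b + 2)*(b + 1)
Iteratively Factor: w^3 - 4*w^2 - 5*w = (w - 5)*(w^2 + w) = (w - 5)*(w + 1)*(w)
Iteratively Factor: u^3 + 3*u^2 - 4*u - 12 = (u - 2)*(u^2 + 5*u + 6) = (u - 2)*(u + 2)*(u + 3)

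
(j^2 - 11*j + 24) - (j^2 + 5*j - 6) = 30 - 16*j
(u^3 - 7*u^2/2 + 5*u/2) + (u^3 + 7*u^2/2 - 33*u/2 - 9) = 2*u^3 - 14*u - 9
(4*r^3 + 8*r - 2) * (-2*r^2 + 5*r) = -8*r^5 + 20*r^4 - 16*r^3 + 44*r^2 - 10*r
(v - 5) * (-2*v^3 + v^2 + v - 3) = -2*v^4 + 11*v^3 - 4*v^2 - 8*v + 15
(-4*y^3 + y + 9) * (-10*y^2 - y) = 40*y^5 + 4*y^4 - 10*y^3 - 91*y^2 - 9*y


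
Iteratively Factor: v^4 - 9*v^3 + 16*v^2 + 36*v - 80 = (v + 2)*(v^3 - 11*v^2 + 38*v - 40) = (v - 2)*(v + 2)*(v^2 - 9*v + 20) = (v - 5)*(v - 2)*(v + 2)*(v - 4)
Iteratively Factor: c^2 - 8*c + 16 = (c - 4)*(c - 4)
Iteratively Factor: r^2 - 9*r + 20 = (r - 5)*(r - 4)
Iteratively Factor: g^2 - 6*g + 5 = (g - 1)*(g - 5)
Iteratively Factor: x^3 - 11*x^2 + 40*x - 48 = (x - 3)*(x^2 - 8*x + 16) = (x - 4)*(x - 3)*(x - 4)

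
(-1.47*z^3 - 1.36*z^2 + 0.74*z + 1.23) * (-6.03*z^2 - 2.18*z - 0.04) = 8.8641*z^5 + 11.4054*z^4 - 1.4386*z^3 - 8.9757*z^2 - 2.711*z - 0.0492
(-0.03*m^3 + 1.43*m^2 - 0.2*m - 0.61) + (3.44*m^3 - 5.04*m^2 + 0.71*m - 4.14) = 3.41*m^3 - 3.61*m^2 + 0.51*m - 4.75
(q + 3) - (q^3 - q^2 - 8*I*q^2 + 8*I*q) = -q^3 + q^2 + 8*I*q^2 + q - 8*I*q + 3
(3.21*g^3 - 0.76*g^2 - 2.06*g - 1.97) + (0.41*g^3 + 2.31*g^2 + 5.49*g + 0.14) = 3.62*g^3 + 1.55*g^2 + 3.43*g - 1.83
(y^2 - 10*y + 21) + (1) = y^2 - 10*y + 22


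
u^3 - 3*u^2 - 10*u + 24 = (u - 4)*(u - 2)*(u + 3)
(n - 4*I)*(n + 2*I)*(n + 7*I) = n^3 + 5*I*n^2 + 22*n + 56*I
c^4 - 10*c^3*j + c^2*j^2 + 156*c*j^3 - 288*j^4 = (c - 8*j)*(c - 3*j)^2*(c + 4*j)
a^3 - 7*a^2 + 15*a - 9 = (a - 3)^2*(a - 1)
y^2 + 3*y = y*(y + 3)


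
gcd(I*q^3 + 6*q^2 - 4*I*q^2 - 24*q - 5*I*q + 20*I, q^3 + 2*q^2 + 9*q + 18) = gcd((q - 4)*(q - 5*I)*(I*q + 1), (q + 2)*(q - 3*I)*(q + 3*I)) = 1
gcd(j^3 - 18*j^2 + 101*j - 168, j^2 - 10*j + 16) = j - 8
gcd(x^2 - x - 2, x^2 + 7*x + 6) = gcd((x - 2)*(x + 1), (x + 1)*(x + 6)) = x + 1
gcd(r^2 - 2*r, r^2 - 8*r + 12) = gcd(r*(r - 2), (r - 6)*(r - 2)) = r - 2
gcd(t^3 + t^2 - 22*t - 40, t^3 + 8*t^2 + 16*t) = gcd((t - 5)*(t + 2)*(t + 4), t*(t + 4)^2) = t + 4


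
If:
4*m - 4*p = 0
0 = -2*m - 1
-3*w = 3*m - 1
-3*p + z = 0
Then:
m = -1/2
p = -1/2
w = 5/6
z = -3/2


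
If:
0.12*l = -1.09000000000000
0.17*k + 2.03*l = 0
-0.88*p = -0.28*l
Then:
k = 108.47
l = -9.08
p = -2.89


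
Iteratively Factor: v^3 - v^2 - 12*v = (v + 3)*(v^2 - 4*v) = v*(v + 3)*(v - 4)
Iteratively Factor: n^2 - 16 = (n - 4)*(n + 4)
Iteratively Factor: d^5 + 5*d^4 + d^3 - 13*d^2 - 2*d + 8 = (d - 1)*(d^4 + 6*d^3 + 7*d^2 - 6*d - 8) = (d - 1)*(d + 2)*(d^3 + 4*d^2 - d - 4) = (d - 1)*(d + 2)*(d + 4)*(d^2 - 1) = (d - 1)*(d + 1)*(d + 2)*(d + 4)*(d - 1)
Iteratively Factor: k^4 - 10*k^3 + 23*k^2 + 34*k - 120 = (k - 3)*(k^3 - 7*k^2 + 2*k + 40) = (k - 4)*(k - 3)*(k^2 - 3*k - 10) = (k - 4)*(k - 3)*(k + 2)*(k - 5)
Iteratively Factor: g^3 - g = (g - 1)*(g^2 + g) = g*(g - 1)*(g + 1)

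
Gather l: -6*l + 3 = 3 - 6*l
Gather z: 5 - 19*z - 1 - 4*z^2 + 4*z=-4*z^2 - 15*z + 4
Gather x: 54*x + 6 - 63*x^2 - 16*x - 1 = -63*x^2 + 38*x + 5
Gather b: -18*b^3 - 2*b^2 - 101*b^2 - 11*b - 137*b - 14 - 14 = -18*b^3 - 103*b^2 - 148*b - 28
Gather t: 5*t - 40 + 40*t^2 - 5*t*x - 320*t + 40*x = 40*t^2 + t*(-5*x - 315) + 40*x - 40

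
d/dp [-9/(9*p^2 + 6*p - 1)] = 54*(3*p + 1)/(9*p^2 + 6*p - 1)^2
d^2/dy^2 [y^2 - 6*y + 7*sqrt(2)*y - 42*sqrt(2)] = 2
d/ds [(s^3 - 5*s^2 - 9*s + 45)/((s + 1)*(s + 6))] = (s^4 + 14*s^3 - 8*s^2 - 150*s - 369)/(s^4 + 14*s^3 + 61*s^2 + 84*s + 36)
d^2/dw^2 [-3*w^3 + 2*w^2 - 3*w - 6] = 4 - 18*w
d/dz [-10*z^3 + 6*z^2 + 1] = 6*z*(2 - 5*z)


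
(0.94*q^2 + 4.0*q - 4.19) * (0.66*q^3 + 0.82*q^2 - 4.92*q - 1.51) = 0.6204*q^5 + 3.4108*q^4 - 4.1102*q^3 - 24.5352*q^2 + 14.5748*q + 6.3269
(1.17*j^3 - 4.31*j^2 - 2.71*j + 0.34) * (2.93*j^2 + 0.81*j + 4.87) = 3.4281*j^5 - 11.6806*j^4 - 5.7335*j^3 - 22.1886*j^2 - 12.9223*j + 1.6558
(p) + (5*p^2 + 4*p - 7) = 5*p^2 + 5*p - 7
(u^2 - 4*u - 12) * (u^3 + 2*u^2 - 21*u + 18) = u^5 - 2*u^4 - 41*u^3 + 78*u^2 + 180*u - 216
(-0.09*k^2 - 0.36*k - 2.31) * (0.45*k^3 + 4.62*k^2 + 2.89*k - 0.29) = -0.0405*k^5 - 0.5778*k^4 - 2.9628*k^3 - 11.6865*k^2 - 6.5715*k + 0.6699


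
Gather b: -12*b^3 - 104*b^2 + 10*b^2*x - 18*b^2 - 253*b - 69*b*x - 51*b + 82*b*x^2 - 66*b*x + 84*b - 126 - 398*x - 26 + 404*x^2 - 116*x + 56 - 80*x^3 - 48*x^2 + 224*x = -12*b^3 + b^2*(10*x - 122) + b*(82*x^2 - 135*x - 220) - 80*x^3 + 356*x^2 - 290*x - 96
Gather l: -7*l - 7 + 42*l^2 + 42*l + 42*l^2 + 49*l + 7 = 84*l^2 + 84*l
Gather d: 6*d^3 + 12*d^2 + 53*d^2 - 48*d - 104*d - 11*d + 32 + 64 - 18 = 6*d^3 + 65*d^2 - 163*d + 78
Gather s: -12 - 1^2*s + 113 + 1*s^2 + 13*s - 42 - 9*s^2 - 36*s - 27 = -8*s^2 - 24*s + 32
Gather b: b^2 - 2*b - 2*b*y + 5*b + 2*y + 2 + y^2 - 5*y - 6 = b^2 + b*(3 - 2*y) + y^2 - 3*y - 4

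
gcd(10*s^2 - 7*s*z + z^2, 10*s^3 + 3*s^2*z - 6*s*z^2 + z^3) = 10*s^2 - 7*s*z + z^2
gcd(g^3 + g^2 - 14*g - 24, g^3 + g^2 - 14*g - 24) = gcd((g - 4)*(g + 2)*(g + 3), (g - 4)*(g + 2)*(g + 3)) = g^3 + g^2 - 14*g - 24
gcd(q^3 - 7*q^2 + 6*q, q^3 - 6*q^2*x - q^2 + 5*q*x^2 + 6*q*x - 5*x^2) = q - 1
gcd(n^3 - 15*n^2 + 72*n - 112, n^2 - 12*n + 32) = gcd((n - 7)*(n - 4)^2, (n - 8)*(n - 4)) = n - 4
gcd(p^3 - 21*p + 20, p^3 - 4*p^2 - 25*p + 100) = p^2 + p - 20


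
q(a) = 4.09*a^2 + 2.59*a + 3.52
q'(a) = 8.18*a + 2.59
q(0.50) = 5.84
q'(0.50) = 6.68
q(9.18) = 371.97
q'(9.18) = 77.68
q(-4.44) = 72.65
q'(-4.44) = -33.73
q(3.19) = 53.40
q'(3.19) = 28.68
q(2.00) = 25.06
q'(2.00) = 18.95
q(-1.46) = 8.46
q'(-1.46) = -9.35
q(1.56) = 17.51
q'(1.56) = 15.35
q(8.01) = 286.68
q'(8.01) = 68.11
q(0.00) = 3.52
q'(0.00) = 2.59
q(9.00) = 358.12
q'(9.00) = 76.21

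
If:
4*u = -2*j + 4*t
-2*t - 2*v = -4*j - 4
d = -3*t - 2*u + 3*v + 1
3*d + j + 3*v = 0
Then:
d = 9/26 - 35*v/26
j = 27*v/26 - 27/26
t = 14*v/13 - 1/13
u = 29*v/52 + 23/52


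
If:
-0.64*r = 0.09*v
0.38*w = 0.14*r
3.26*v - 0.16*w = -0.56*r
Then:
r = 0.00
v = 0.00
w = 0.00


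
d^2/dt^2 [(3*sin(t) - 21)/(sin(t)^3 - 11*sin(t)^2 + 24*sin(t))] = 6*(-2*sin(t)^4 + 48*sin(t)^3 - 433*sin(t)^2 + 1655*sin(t) - 2059 - 1029/sin(t) + 5544/sin(t)^2 - 4032/sin(t)^3)/((sin(t) - 8)^3*(sin(t) - 3)^3)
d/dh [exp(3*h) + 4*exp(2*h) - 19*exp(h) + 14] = (3*exp(2*h) + 8*exp(h) - 19)*exp(h)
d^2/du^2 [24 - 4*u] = 0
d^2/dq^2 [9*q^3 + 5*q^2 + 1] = 54*q + 10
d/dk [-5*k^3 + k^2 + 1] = k*(2 - 15*k)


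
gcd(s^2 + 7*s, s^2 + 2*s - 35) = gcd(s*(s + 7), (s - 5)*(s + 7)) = s + 7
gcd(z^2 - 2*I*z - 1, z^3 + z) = z - I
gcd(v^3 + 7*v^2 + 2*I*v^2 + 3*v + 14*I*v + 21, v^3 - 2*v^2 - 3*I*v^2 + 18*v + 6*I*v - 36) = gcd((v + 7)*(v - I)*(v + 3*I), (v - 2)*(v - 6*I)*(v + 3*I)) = v + 3*I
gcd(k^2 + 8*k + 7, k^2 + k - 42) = k + 7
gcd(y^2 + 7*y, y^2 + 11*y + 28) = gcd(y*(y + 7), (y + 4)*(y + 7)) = y + 7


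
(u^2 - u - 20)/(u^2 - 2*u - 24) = (u - 5)/(u - 6)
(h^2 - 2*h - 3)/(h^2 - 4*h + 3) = (h + 1)/(h - 1)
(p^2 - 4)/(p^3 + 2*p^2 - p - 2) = (p - 2)/(p^2 - 1)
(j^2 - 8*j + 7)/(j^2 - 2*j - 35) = (j - 1)/(j + 5)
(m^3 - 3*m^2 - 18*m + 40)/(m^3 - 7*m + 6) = (m^2 - m - 20)/(m^2 + 2*m - 3)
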